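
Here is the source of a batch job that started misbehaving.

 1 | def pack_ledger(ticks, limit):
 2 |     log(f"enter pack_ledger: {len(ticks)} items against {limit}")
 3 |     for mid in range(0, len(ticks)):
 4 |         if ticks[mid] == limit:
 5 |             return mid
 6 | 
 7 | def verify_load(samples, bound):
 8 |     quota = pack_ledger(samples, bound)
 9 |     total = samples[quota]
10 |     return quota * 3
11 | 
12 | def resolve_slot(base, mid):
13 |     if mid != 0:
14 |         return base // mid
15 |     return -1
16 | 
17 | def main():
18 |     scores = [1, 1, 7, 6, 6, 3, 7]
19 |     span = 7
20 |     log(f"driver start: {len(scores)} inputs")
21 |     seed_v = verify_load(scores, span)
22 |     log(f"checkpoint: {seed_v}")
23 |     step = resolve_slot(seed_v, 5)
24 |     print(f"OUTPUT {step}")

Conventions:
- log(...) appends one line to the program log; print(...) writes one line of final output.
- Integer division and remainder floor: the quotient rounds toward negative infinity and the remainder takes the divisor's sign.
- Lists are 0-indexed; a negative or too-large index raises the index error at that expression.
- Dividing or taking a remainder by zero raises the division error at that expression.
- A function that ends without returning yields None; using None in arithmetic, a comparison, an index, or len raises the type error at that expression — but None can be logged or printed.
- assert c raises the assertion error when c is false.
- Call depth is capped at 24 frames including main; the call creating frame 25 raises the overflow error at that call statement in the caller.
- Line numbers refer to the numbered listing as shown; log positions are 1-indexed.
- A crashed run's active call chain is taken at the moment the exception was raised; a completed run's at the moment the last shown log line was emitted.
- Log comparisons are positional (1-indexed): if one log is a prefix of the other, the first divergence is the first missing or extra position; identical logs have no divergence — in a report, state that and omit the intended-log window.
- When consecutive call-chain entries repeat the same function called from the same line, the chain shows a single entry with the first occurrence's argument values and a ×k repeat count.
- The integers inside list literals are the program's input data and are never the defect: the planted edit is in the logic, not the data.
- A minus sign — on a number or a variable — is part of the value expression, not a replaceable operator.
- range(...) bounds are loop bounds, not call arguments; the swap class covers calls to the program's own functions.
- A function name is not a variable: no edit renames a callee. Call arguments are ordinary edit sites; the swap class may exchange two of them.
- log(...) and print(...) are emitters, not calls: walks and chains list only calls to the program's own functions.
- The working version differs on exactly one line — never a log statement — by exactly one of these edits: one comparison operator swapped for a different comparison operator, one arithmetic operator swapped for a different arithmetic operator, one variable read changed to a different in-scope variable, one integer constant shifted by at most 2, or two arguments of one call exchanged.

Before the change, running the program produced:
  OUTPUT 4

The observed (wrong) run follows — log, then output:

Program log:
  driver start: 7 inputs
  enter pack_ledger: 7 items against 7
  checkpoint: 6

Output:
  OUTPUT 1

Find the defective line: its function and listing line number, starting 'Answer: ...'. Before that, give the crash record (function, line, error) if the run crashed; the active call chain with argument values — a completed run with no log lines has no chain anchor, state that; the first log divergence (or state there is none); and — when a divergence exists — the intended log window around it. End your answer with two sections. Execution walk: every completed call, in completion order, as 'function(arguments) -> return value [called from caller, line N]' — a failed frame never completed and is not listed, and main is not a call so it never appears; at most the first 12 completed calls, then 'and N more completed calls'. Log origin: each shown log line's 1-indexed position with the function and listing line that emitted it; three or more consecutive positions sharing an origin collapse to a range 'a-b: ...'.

Answer: the defect is in verify_load at line 10.
Core observation: The log first diverges at position 3: the faulty run prints 'checkpoint: 6' where the working version prints 'checkpoint: 21'.
Call chain: main.
First divergence: position 3; shown 'checkpoint: 6' vs intended 'checkpoint: 21'.
Intended log window:
  1: driver start: 7 inputs
  2: enter pack_ledger: 7 items against 7
  3: checkpoint: 21
Execution walk:
  pack_ledger([1, 1, 7, 6, 6, 3, 7], 7) -> 2  [called from verify_load, line 8]
  verify_load([1, 1, 7, 6, 6, 3, 7], 7) -> 6  [called from main, line 21]
  resolve_slot(6, 5) -> 1  [called from main, line 23]
Log origin:
  1: emitted by main (line 20)
  2: emitted by pack_ledger (line 2)
  3: emitted by main (line 22)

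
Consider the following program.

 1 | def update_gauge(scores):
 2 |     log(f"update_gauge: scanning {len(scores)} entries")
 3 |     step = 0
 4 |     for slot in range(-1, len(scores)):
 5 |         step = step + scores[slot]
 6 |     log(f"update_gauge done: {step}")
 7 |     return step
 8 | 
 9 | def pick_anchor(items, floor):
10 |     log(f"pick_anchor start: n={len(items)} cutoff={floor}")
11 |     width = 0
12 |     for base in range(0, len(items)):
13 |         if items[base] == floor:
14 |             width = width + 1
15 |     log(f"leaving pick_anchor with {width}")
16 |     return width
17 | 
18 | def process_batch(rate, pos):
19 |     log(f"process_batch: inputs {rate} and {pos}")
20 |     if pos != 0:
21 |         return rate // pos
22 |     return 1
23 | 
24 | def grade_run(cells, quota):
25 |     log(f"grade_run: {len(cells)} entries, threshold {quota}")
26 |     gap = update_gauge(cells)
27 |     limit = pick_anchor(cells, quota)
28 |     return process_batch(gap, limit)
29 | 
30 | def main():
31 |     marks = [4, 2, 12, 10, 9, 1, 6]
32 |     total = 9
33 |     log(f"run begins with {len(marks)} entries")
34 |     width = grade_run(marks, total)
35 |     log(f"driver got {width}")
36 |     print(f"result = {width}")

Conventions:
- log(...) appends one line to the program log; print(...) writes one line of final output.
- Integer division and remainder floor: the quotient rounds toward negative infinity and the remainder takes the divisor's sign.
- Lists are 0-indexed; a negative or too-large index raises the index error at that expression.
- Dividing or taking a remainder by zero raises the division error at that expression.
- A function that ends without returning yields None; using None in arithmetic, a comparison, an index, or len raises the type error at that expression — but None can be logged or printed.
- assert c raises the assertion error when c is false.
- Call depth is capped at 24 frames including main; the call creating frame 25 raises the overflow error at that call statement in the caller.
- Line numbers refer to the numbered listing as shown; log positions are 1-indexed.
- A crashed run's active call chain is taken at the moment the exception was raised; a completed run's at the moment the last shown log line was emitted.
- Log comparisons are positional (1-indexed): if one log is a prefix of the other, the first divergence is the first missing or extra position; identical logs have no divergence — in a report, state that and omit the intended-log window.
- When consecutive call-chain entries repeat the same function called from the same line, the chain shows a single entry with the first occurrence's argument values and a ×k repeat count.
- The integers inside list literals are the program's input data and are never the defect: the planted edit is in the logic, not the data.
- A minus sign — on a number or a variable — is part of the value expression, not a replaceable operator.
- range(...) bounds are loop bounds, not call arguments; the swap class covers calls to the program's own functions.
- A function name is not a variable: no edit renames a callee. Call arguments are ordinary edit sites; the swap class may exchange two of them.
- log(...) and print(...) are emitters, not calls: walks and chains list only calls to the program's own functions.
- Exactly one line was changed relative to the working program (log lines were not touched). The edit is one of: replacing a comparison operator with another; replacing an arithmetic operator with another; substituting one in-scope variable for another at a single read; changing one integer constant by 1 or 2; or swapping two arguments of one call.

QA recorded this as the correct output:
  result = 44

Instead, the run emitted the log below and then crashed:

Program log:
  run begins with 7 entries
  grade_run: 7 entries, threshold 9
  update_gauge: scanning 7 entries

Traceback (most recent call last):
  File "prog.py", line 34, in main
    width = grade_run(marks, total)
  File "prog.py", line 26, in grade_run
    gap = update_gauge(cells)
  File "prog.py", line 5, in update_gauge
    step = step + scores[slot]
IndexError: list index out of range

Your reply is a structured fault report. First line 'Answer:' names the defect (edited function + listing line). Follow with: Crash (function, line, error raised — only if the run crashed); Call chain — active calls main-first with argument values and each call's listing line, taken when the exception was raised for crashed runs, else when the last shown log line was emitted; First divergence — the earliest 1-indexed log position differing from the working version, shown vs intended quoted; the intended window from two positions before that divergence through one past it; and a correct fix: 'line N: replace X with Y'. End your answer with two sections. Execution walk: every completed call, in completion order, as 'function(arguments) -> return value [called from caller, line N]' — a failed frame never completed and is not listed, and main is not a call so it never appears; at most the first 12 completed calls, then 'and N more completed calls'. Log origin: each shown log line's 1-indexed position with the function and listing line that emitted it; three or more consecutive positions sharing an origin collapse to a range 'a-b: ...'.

Answer: the defect is in update_gauge at line 4.
Key fact: Only 3 log lines were emitted before the run died; the intended continuation was 'update_gauge done: 44'.
Crash: update_gauge, line 5, IndexError.
Call chain: main -> grade_run([4, 2, 12, 10, 9, 1, 6], 9) (called at line 34) -> update_gauge([4, 2, 12, 10, 9, 1, 6]) (called at line 26).
First divergence: position 4 — the faulty run's log ends after 3 lines; the working version continues with 'update_gauge done: 44'.
Intended log window:
  2: grade_run: 7 entries, threshold 9
  3: update_gauge: scanning 7 entries
  4: update_gauge done: 44
  5: pick_anchor start: n=7 cutoff=9
Execution walk:
  (no call completed)
Log origin:
  1: from main, line 33
  2: from grade_run, line 25
  3: from update_gauge, line 2
A correct fix: line 4: replace `-1` with `0`.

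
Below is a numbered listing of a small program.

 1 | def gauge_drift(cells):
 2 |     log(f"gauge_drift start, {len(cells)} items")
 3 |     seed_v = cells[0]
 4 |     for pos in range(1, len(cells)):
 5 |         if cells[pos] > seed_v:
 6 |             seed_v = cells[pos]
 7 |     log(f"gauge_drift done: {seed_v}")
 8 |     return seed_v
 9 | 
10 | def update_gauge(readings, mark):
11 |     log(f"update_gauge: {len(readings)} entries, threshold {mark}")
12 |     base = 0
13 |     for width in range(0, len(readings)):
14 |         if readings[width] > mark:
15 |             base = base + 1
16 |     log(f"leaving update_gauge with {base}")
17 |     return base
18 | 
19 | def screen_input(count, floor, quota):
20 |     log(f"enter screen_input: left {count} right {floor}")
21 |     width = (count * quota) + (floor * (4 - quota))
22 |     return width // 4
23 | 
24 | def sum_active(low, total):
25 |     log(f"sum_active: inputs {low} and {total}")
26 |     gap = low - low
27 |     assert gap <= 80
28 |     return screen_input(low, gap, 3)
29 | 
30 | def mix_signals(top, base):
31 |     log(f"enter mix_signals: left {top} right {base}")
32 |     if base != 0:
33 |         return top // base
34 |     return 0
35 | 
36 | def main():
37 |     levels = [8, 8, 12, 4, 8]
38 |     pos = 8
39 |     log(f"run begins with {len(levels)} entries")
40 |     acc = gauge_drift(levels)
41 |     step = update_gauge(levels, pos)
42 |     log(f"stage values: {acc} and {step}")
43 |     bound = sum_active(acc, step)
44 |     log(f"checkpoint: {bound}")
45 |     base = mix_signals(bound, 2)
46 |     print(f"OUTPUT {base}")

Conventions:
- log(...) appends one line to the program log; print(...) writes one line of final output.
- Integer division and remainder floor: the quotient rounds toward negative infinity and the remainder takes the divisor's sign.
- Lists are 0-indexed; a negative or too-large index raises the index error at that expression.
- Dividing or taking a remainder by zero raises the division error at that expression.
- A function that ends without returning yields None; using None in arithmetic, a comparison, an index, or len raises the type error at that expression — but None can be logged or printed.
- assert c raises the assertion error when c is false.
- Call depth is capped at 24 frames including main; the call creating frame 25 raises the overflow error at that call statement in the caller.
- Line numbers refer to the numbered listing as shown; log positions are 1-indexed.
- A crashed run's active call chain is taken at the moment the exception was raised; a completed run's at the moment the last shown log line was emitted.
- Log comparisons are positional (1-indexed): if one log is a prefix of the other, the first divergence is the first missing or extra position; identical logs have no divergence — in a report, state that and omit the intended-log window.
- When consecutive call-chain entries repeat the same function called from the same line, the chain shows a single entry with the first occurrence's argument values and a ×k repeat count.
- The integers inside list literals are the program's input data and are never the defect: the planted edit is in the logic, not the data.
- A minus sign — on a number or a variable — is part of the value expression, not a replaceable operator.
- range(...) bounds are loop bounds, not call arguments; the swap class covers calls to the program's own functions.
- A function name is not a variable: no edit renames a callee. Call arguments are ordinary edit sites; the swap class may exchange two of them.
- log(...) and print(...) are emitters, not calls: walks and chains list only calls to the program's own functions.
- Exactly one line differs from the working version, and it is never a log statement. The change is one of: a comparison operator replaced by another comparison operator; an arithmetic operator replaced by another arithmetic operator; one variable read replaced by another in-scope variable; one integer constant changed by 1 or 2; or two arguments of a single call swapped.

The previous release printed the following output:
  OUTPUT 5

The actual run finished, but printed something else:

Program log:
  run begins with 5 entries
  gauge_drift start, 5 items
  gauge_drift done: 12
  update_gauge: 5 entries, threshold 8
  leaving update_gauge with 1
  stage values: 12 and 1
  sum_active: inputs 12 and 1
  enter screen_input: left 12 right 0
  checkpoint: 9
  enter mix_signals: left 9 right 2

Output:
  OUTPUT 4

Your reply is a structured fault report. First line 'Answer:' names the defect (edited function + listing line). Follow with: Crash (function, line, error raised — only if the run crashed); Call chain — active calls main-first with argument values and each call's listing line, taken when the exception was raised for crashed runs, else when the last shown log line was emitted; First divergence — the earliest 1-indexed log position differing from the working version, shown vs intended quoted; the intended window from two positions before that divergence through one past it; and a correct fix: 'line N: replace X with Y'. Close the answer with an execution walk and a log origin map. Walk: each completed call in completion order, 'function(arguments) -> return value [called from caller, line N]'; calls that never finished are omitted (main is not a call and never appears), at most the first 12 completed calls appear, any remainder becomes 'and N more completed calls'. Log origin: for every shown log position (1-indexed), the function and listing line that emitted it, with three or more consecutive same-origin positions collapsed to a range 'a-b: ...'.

Answer: the defect is in sum_active at line 26.
Key fact: The earliest visible damage is log position 8 — 'enter screen_input: left 12 right 0' rather than the intended 'enter screen_input: left 12 right 11'.
Call chain: main -> mix_signals(9, 2) (called at line 45).
First divergence: position 8; shown 'enter screen_input: left 12 right 0' vs intended 'enter screen_input: left 12 right 11'.
Intended log window:
  6: stage values: 12 and 1
  7: sum_active: inputs 12 and 1
  8: enter screen_input: left 12 right 11
  9: checkpoint: 11
Execution walk:
  gauge_drift([8, 8, 12, 4, 8]) -> 12  [called from main, line 40]
  update_gauge([8, 8, 12, 4, 8], 8) -> 1  [called from main, line 41]
  screen_input(12, 0, 3) -> 9  [called from sum_active, line 28]
  sum_active(12, 1) -> 9  [called from main, line 43]
  mix_signals(9, 2) -> 4  [called from main, line 45]
Log line origins:
  1: from main, line 39
  2: from gauge_drift, line 2
  3: from gauge_drift, line 7
  4: from update_gauge, line 11
  5: from update_gauge, line 16
  6: from main, line 42
  7: from sum_active, line 25
  8: from screen_input, line 20
  9: from main, line 44
  10: from mix_signals, line 31
A correct fix: line 26: replace `low - low` with `low - total`.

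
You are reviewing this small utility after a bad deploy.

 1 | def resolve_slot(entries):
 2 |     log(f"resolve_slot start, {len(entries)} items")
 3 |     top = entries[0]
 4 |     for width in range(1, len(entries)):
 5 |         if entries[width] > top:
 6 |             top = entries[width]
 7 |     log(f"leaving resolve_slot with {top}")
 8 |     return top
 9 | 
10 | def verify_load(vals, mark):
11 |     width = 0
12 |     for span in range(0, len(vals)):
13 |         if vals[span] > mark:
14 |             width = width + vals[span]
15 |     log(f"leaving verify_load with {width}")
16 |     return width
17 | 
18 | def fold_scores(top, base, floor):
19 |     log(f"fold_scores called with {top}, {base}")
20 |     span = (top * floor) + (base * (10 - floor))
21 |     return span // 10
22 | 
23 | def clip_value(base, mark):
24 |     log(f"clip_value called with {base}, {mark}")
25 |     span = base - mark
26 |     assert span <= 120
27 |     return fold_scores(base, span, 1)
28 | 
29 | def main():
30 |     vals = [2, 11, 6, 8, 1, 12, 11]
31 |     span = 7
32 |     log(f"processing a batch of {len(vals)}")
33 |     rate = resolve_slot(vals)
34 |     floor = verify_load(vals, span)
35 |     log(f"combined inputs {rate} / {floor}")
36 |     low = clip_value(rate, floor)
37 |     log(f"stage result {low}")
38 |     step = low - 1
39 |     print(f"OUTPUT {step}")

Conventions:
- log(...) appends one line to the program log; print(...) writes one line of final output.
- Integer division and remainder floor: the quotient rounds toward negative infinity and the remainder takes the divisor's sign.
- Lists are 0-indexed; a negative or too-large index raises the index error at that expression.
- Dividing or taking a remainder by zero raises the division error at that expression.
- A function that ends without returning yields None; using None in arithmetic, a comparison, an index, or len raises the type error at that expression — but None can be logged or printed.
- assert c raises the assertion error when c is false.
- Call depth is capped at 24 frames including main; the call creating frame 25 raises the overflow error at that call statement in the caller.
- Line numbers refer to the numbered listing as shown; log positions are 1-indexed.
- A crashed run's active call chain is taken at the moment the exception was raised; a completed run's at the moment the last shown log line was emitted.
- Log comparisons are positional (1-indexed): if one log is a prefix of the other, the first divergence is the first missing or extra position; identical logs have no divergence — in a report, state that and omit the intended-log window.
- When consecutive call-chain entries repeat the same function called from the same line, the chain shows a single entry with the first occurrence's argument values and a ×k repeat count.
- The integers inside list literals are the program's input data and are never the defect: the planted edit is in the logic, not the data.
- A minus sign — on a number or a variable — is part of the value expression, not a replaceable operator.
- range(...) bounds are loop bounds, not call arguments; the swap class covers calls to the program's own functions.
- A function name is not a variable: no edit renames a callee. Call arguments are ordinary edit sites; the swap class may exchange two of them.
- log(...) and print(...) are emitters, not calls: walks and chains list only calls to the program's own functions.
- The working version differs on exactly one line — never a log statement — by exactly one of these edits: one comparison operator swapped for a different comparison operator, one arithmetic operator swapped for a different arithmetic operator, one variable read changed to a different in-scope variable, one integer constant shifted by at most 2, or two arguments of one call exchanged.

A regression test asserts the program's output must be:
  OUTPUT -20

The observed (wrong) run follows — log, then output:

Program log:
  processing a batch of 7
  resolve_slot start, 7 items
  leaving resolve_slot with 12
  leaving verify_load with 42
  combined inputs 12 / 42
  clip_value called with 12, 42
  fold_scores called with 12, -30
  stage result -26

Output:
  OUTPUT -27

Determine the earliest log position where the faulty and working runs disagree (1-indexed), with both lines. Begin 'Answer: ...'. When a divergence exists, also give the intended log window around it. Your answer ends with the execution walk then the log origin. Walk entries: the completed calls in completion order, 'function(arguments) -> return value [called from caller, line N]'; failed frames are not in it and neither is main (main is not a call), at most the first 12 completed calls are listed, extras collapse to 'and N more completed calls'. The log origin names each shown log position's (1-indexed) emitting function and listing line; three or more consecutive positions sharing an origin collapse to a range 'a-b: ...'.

Answer: at position 4 the run shows 'leaving verify_load with 42' where the working version logs 'leaving verify_load with 34'.
Intended log window:
  2: resolve_slot start, 7 items
  3: leaving resolve_slot with 12
  4: leaving verify_load with 34
  5: combined inputs 12 / 34
Execution walk:
  resolve_slot([2, 11, 6, 8, 1, 12, 11]) -> 12  [called from main, line 33]
  verify_load([2, 11, 6, 8, 1, 12, 11], 7) -> 42  [called from main, line 34]
  fold_scores(12, -30, 1) -> -26  [called from clip_value, line 27]
  clip_value(12, 42) -> -26  [called from main, line 36]
Log origin:
  1: emitted by main (line 32)
  2: emitted by resolve_slot (line 2)
  3: emitted by resolve_slot (line 7)
  4: emitted by verify_load (line 15)
  5: emitted by main (line 35)
  6: emitted by clip_value (line 24)
  7: emitted by fold_scores (line 19)
  8: emitted by main (line 37)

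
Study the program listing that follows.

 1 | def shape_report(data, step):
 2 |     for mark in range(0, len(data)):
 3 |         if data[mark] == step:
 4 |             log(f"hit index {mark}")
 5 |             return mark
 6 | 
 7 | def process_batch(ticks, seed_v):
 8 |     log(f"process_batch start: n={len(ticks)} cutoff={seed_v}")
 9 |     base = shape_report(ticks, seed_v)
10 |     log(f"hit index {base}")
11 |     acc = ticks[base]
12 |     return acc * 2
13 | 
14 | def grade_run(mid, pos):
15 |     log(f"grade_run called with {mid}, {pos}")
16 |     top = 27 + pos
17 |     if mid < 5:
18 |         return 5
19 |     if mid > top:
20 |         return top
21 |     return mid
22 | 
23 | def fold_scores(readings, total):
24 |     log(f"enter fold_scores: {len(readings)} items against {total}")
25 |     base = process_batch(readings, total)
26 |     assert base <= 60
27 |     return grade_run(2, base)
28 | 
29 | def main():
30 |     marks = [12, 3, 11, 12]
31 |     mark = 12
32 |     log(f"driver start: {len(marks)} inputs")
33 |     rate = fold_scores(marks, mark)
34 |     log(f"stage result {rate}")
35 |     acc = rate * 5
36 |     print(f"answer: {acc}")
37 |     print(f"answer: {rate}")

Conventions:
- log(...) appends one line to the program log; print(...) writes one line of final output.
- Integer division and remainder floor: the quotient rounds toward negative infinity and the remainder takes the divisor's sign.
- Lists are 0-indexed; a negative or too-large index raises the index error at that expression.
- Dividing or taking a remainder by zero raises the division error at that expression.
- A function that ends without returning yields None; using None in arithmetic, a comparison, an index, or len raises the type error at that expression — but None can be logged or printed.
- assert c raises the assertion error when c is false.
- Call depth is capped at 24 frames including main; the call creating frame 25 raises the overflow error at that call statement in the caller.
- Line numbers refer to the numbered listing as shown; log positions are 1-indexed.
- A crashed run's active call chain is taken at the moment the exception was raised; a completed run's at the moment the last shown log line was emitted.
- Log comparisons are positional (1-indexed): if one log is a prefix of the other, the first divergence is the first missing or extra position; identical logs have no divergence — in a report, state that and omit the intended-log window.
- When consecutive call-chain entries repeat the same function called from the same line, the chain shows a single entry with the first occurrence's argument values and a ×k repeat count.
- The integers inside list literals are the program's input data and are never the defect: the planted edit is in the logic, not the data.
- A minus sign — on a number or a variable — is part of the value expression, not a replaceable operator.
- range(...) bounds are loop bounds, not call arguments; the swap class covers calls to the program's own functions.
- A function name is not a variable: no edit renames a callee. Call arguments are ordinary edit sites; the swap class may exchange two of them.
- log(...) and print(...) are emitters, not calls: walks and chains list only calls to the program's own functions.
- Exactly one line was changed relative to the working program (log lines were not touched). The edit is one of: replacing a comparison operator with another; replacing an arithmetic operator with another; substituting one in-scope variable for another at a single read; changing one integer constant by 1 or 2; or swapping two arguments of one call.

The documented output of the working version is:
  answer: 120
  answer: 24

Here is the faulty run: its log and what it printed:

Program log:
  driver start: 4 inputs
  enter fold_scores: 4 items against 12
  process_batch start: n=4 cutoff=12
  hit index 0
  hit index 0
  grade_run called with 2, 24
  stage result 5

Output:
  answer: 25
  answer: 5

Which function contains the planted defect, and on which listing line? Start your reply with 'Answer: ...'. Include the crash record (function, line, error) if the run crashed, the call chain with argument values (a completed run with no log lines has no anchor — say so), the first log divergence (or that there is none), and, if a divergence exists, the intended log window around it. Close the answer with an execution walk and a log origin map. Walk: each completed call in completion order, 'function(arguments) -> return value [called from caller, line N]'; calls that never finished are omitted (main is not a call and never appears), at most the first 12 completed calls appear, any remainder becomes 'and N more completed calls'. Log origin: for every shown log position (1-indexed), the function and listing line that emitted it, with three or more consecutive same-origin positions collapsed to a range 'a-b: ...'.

Answer: the defect is in fold_scores at line 27.
Key observation: The earliest visible damage is log position 6 — 'grade_run called with 2, 24' rather than the intended 'grade_run called with 24, 2'.
Call chain: main.
First divergence: at position 6 the run shows 'grade_run called with 2, 24' where the working version logs 'grade_run called with 24, 2'.
Intended log window:
  4: hit index 0
  5: hit index 0
  6: grade_run called with 24, 2
  7: stage result 24
Execution walk:
  shape_report([12, 3, 11, 12], 12) -> 0  [called from process_batch, line 9]
  process_batch([12, 3, 11, 12], 12) -> 24  [called from fold_scores, line 25]
  grade_run(2, 24) -> 5  [called from fold_scores, line 27]
  fold_scores([12, 3, 11, 12], 12) -> 5  [called from main, line 33]
Log origins:
  1: from main, line 32
  2: from fold_scores, line 24
  3: from process_batch, line 8
  4: from shape_report, line 4
  5: from process_batch, line 10
  6: from grade_run, line 15
  7: from main, line 34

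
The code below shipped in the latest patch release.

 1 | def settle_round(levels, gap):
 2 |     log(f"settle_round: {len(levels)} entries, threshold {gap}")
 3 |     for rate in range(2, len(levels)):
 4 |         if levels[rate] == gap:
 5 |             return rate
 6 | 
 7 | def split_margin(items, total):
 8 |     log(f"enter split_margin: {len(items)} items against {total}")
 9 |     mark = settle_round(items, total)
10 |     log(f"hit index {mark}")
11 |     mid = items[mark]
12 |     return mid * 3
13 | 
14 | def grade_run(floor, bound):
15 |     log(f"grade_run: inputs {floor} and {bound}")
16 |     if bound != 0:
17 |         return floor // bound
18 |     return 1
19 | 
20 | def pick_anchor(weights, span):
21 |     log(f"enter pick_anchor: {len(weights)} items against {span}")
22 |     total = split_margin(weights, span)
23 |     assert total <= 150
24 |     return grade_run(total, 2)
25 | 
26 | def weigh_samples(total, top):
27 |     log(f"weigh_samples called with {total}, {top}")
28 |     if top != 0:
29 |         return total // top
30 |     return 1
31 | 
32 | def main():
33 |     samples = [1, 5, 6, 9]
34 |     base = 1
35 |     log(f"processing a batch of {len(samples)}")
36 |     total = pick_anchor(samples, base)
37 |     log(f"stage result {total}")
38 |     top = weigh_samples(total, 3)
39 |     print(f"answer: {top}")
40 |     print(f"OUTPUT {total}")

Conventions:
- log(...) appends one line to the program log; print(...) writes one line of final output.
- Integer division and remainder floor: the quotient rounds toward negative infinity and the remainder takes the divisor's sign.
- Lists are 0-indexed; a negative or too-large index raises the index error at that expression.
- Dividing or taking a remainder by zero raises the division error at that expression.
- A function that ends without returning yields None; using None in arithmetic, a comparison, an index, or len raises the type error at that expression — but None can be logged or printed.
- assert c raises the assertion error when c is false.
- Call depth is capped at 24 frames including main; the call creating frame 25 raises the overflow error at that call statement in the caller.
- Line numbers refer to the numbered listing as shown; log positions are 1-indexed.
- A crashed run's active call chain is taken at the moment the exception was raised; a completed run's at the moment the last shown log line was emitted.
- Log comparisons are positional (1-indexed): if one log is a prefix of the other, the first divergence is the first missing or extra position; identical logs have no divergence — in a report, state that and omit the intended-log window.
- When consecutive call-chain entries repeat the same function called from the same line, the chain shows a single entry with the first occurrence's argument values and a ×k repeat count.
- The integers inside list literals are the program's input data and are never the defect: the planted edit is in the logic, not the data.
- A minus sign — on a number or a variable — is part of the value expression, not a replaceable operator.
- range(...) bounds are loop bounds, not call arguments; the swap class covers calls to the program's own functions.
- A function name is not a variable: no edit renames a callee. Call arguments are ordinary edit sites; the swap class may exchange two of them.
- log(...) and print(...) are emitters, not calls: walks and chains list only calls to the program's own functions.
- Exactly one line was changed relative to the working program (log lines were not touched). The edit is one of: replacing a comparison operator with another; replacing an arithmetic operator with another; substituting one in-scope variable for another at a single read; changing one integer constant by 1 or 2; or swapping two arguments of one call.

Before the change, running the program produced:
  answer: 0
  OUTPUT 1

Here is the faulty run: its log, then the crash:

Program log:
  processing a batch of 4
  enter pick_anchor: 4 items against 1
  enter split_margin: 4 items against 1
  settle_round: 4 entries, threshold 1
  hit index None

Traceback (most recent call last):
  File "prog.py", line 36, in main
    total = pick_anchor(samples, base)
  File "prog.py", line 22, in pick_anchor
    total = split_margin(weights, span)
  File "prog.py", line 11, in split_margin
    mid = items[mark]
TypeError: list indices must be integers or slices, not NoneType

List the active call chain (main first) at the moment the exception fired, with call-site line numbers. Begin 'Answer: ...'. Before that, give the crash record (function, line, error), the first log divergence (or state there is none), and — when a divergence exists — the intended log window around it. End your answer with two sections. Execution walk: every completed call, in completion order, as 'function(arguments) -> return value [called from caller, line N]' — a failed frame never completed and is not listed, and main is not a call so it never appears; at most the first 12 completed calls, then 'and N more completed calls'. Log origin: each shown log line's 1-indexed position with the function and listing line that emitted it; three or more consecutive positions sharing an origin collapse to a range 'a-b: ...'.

Answer: main -> pick_anchor (called at line 36) -> split_margin (called at line 22).
The tell: The log first diverges at position 5: the faulty run prints 'hit index None' where the working version prints 'hit index 0'.
Crash: split_margin, line 11, TypeError.
First divergence: position 5 — the shown line 'hit index None' should read 'hit index 0'.
Intended log window:
  3: enter split_margin: 4 items against 1
  4: settle_round: 4 entries, threshold 1
  5: hit index 0
  6: grade_run: inputs 3 and 2
Execution walk:
  settle_round([1, 5, 6, 9], 1) -> None  [called from split_margin, line 9]
Log line origins:
  1 — main, line 35
  2 — pick_anchor, line 21
  3 — split_margin, line 8
  4 — settle_round, line 2
  5 — split_margin, line 10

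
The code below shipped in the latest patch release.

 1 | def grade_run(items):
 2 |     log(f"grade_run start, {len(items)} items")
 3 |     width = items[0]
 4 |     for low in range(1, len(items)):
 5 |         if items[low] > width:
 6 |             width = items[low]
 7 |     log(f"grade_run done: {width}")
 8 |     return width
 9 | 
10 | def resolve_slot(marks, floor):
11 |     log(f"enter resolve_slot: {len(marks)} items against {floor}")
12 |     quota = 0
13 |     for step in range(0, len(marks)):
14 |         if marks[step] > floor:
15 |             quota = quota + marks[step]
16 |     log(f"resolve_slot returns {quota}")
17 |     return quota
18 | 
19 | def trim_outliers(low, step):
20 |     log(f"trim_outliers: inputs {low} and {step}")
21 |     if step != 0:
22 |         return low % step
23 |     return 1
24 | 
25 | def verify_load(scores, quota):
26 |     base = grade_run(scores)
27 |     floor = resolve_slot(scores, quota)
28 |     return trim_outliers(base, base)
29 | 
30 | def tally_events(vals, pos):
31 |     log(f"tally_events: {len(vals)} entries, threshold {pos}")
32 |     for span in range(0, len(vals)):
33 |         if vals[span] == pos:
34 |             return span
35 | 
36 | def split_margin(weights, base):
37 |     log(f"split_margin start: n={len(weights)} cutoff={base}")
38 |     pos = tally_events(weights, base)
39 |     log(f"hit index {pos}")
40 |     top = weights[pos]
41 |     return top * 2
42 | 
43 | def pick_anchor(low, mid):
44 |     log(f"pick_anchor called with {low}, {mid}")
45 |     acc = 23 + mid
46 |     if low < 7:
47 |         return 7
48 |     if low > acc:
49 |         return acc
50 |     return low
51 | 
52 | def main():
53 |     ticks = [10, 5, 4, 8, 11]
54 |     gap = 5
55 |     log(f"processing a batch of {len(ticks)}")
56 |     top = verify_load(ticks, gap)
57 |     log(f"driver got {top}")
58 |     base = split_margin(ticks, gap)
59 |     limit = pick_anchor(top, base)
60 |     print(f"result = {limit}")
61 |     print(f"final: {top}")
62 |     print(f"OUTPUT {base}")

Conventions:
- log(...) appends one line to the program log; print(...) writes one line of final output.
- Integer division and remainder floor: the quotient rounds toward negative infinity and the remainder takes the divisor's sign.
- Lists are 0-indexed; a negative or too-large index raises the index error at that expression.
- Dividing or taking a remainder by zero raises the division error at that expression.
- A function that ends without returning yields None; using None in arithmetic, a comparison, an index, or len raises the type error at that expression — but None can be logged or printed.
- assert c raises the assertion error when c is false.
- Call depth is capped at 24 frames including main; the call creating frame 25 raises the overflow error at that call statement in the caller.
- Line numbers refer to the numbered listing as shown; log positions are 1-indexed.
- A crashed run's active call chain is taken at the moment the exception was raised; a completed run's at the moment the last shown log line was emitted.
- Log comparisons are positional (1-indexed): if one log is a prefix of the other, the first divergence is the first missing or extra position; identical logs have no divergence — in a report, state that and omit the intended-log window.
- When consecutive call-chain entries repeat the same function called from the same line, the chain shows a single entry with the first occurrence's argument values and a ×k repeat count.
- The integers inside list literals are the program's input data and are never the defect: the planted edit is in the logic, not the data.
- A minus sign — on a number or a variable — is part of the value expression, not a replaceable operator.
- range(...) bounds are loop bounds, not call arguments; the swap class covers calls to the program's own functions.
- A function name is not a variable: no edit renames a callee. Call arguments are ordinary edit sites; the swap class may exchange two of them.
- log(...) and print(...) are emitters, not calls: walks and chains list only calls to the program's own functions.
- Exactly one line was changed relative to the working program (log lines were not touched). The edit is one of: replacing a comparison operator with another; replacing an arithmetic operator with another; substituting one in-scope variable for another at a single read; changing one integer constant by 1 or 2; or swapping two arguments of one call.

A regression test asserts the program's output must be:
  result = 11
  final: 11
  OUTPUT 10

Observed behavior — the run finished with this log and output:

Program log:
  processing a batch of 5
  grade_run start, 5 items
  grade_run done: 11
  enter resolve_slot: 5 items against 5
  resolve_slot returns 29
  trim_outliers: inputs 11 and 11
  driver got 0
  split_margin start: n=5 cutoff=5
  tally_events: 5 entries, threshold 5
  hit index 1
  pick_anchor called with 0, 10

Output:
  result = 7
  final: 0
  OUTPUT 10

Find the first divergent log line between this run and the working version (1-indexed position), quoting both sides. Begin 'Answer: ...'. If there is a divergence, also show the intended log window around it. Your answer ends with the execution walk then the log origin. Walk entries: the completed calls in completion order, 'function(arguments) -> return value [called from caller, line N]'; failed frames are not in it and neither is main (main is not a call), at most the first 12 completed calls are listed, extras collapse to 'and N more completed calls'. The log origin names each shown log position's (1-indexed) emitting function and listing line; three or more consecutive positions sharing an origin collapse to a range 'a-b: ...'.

Answer: position 6 — shown 'trim_outliers: inputs 11 and 11', intended 'trim_outliers: inputs 11 and 29'.
Intended log window:
  4: enter resolve_slot: 5 items against 5
  5: resolve_slot returns 29
  6: trim_outliers: inputs 11 and 29
  7: driver got 11
Execution walk:
  grade_run([10, 5, 4, 8, 11]) -> 11  [called from verify_load, line 26]
  resolve_slot([10, 5, 4, 8, 11], 5) -> 29  [called from verify_load, line 27]
  trim_outliers(11, 11) -> 0  [called from verify_load, line 28]
  verify_load([10, 5, 4, 8, 11], 5) -> 0  [called from main, line 56]
  tally_events([10, 5, 4, 8, 11], 5) -> 1  [called from split_margin, line 38]
  split_margin([10, 5, 4, 8, 11], 5) -> 10  [called from main, line 58]
  pick_anchor(0, 10) -> 7  [called from main, line 59]
Log origin:
  1: emitted by main (line 55)
  2: emitted by grade_run (line 2)
  3: emitted by grade_run (line 7)
  4: emitted by resolve_slot (line 11)
  5: emitted by resolve_slot (line 16)
  6: emitted by trim_outliers (line 20)
  7: emitted by main (line 57)
  8: emitted by split_margin (line 37)
  9: emitted by tally_events (line 31)
  10: emitted by split_margin (line 39)
  11: emitted by pick_anchor (line 44)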